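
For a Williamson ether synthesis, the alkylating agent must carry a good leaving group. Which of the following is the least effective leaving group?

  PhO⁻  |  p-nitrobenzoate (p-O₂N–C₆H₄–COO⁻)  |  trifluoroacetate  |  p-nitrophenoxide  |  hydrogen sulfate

Leaving-group ability tracks the stability of the departed species; conjugate-acid pKₐ is the usual yardstick (lower pKₐ → better LG).
hydrogen sulfate: pKₐ(H₂SO₄) ≈ -3
trifluoroacetate: pKₐ(CF₃COOH) ≈ 0.2
p-nitrobenzoate (p-O₂N–C₆H₄–COO⁻): pKₐ(p-nitrobenzoic acid) ≈ 3.4
p-nitrophenoxide: pKₐ(p-nitrophenol) ≈ 7.2
PhO⁻: pKₐ(C₆H₅OH (phenol)) ≈ 10

PhO⁻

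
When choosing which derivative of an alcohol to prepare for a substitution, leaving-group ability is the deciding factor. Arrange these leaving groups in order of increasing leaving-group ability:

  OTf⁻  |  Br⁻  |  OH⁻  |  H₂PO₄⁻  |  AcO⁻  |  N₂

OH⁻ < AcO⁻ < H₂PO₄⁻ < Br⁻ < OTf⁻ < N₂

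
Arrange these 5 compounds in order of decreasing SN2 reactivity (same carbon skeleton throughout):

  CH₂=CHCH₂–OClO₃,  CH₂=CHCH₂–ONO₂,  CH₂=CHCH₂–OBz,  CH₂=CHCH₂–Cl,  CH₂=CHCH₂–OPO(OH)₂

CH₂=CHCH₂–OClO₃ > CH₂=CHCH₂–Cl > CH₂=CHCH₂–ONO₂ > CH₂=CHCH₂–OPO(OH)₂ > CH₂=CHCH₂–OBz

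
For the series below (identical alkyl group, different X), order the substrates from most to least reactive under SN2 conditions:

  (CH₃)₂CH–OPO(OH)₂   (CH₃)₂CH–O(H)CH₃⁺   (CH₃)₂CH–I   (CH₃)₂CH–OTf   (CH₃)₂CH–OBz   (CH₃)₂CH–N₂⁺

(CH₃)₂CH–N₂⁺ > (CH₃)₂CH–OTf > (CH₃)₂CH–I > (CH₃)₂CH–O(H)CH₃⁺ > (CH₃)₂CH–OPO(OH)₂ > (CH₃)₂CH–OBz

With the same alkyl group throughout, only the leaving group differentiates the rates.
Leaving-group ability tracks the stability of the departed species; conjugate-acid pKₐ is the usual yardstick (lower pKₐ → better LG).
(CH₃)₂CH–N₂⁺ loses N₂: no meaningful conjugate acid; N₂ departs as an exceptionally stable neutral molecule
(CH₃)₂CH–OTf loses OTf⁻: pKₐ(CF₃SO₃H (triflic acid)) ≈ -14
(CH₃)₂CH–I loses I⁻: pKₐ(HI) ≈ -10
(CH₃)₂CH–O(H)CH₃⁺ loses R'OH: pKₐ(R'OH₂⁺) ≈ -2.4
(CH₃)₂CH–OPO(OH)₂ loses H₂PO₄⁻: pKₐ(H₃PO₄) ≈ 2.1
(CH₃)₂CH–OBz loses PhCOO⁻: pKₐ(C₆H₅COOH) ≈ 4.2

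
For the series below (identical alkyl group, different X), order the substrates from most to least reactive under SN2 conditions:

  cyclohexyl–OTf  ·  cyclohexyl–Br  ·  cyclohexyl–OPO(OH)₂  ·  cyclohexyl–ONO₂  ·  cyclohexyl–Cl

cyclohexyl–OTf > cyclohexyl–Br > cyclohexyl–Cl > cyclohexyl–ONO₂ > cyclohexyl–OPO(OH)₂

Identical carbon frameworks mean the comparison reduces to leaving-group quality.
Leaving-group ability tracks the stability of the departed species; conjugate-acid pKₐ is the usual yardstick (lower pKₐ → better LG).
cyclohexyl–OTf loses OTf⁻: pKₐ(CF₃SO₃H (triflic acid)) ≈ -14
cyclohexyl–Br loses Br⁻: pKₐ(HBr) ≈ -9
cyclohexyl–Cl loses Cl⁻: pKₐ(HCl) ≈ -7
cyclohexyl–ONO₂ loses NO₃⁻: pKₐ(HNO₃) ≈ -1.3
cyclohexyl–OPO(OH)₂ loses H₂PO₄⁻: pKₐ(H₃PO₄) ≈ 2.1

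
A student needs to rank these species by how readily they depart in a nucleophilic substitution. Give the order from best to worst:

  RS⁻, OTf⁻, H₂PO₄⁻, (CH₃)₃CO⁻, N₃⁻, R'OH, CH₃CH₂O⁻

Rank by basicity of the departing species: weakest base leaves most easily.
OTf⁻: pKₐ(CF₃SO₃H (triflic acid)) ≈ -14
R'OH: pKₐ(R'OH₂⁺) ≈ -2.4 — neutral; leaves from a protonated ether (an oxonium ion, R–O(H)R'⁺)
H₂PO₄⁻: pKₐ(H₃PO₄) ≈ 2.1
N₃⁻: pKₐ(HN₃) ≈ 4.7
RS⁻: pKₐ(RSH (a thiol)) ≈ 10.5
CH₃CH₂O⁻: pKₐ(CH₃CH₂OH) ≈ 16 — strong base; alkoxides do not leave unassisted
(CH₃)₃CO⁻: pKₐ(t-BuOH) ≈ 18 — bulky, strongly basic alkoxide

OTf⁻ > R'OH > H₂PO₄⁻ > N₃⁻ > RS⁻ > CH₃CH₂O⁻ > (CH₃)₃CO⁻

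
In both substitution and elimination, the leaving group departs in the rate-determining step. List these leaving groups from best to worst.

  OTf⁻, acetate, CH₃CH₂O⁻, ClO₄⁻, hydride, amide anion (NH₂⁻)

OTf⁻: pKₐ(CF₃SO₃H (triflic acid)) ≈ -14
ClO₄⁻: pKₐ(HClO₄) ≈ -10
acetate: pKₐ(CH₃COOH) ≈ 4.8
CH₃CH₂O⁻: pKₐ(CH₃CH₂OH) ≈ 16
hydride: pKₐ(H₂) ≈ 36
amide anion (NH₂⁻): pKₐ(NH₃) ≈ 38

OTf⁻ > ClO₄⁻ > acetate > CH₃CH₂O⁻ > hydride > amide anion (NH₂⁻)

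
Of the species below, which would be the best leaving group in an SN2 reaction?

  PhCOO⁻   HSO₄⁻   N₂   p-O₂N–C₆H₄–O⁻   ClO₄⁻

N₂

Rank by basicity of the departing species: weakest base leaves most easily.
N₂: no meaningful conjugate acid; N₂ departs as an exceptionally stable neutral molecule
ClO₄⁻: pKₐ(HClO₄) ≈ -10
HSO₄⁻: pKₐ(H₂SO₄) ≈ -3
PhCOO⁻: pKₐ(C₆H₅COOH) ≈ 4.2
p-O₂N–C₆H₄–O⁻: pKₐ(p-nitrophenol) ≈ 7.2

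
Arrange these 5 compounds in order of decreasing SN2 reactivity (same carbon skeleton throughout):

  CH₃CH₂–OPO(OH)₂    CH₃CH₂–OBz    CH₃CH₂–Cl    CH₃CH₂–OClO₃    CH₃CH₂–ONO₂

CH₃CH₂–OClO₃ > CH₃CH₂–Cl > CH₃CH₂–ONO₂ > CH₃CH₂–OPO(OH)₂ > CH₃CH₂–OBz

Same R in every case — rank the leaving groups.
The more stable X⁻ (or X) is on its own — i.e. the weaker a base it is — the better a leaving group it makes.
CH₃CH₂–OClO₃ loses ClO₄⁻: pKₐ(HClO₄) ≈ -10
CH₃CH₂–Cl loses Cl⁻: pKₐ(HCl) ≈ -7
CH₃CH₂–ONO₂ loses NO₃⁻: pKₐ(HNO₃) ≈ -1.3
CH₃CH₂–OPO(OH)₂ loses H₂PO₄⁻: pKₐ(H₃PO₄) ≈ 2.1
CH₃CH₂–OBz loses PhCOO⁻: pKₐ(C₆H₅COOH) ≈ 4.2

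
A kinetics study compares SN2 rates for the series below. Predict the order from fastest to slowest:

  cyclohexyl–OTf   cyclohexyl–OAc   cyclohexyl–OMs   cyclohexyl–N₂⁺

Identical carbon frameworks mean the comparison reduces to leaving-group quality.
Rank by basicity of the departing species: weakest base leaves most easily.
cyclohexyl–N₂⁺ loses N₂: no meaningful conjugate acid; N₂ departs as an exceptionally stable neutral molecule
cyclohexyl–OTf loses OTf⁻: pKₐ(CF₃SO₃H (triflic acid)) ≈ -14
cyclohexyl–OMs loses OMs⁻: pKₐ(CH₃SO₃H (MsOH)) ≈ -1.9
cyclohexyl–OAc loses AcO⁻: pKₐ(CH₃COOH) ≈ 4.8

cyclohexyl–N₂⁺ > cyclohexyl–OTf > cyclohexyl–OMs > cyclohexyl–OAc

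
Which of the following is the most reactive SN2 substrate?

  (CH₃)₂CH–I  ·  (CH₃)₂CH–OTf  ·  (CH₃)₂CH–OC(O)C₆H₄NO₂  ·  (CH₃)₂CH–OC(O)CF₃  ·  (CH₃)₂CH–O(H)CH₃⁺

(CH₃)₂CH–OTf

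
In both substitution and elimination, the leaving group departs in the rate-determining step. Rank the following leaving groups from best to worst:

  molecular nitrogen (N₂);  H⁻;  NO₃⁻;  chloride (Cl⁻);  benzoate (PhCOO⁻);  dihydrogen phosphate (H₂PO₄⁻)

molecular nitrogen (N₂) > chloride (Cl⁻) > NO₃⁻ > dihydrogen phosphate (H₂PO₄⁻) > benzoate (PhCOO⁻) > H⁻

A good leaving group is a weak base: the lower the pKₐ of its conjugate acid, the more readily it departs.
molecular nitrogen (N₂): no meaningful conjugate acid; N₂ departs as an exceptionally stable neutral molecule
chloride (Cl⁻): pKₐ(HCl) ≈ -7
NO₃⁻: pKₐ(HNO₃) ≈ -1.3 — resonance-delocalised over three oxygens
dihydrogen phosphate (H₂PO₄⁻): pKₐ(H₃PO₄) ≈ 2.1
benzoate (PhCOO⁻): pKₐ(C₆H₅COOH) ≈ 4.2 — aryl carboxylate
H⁻: pKₐ(H₂) ≈ 36 — extremely strong base; leaves only in special hydride-transfer contexts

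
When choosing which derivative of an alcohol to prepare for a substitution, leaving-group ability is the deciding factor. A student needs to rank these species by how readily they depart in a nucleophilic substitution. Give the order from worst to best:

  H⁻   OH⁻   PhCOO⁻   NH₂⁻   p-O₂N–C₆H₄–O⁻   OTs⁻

The more stable X⁻ (or X) is on its own — i.e. the weaker a base it is — the better a leaving group it makes.
OTs⁻: pKₐ(p-CH₃C₆H₄SO₃H (TsOH)) ≈ -2.8
PhCOO⁻: pKₐ(C₆H₅COOH) ≈ 4.2
p-O₂N–C₆H₄–O⁻: pKₐ(p-nitrophenol) ≈ 7.2
OH⁻: pKₐ(H₂O) ≈ 15.7
H⁻: pKₐ(H₂) ≈ 36
NH₂⁻: pKₐ(NH₃) ≈ 38
Reversing gives the worst-to-best order requested.

NH₂⁻ < H⁻ < OH⁻ < p-O₂N–C₆H₄–O⁻ < PhCOO⁻ < OTs⁻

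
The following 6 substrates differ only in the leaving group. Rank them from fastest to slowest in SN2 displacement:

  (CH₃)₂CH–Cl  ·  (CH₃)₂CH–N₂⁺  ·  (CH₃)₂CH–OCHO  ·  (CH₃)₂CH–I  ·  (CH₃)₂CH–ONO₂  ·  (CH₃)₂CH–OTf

(CH₃)₂CH–N₂⁺ > (CH₃)₂CH–OTf > (CH₃)₂CH–I > (CH₃)₂CH–Cl > (CH₃)₂CH–ONO₂ > (CH₃)₂CH–OCHO

The skeletons are identical, so relative rate is governed entirely by leaving-group ability.
Rank by basicity of the departing species: weakest base leaves most easily.
(CH₃)₂CH–N₂⁺ loses N₂: no meaningful conjugate acid; N₂ departs as an exceptionally stable neutral molecule
(CH₃)₂CH–OTf loses OTf⁻: pKₐ(CF₃SO₃H (triflic acid)) ≈ -14
(CH₃)₂CH–I loses I⁻: pKₐ(HI) ≈ -10
(CH₃)₂CH–Cl loses Cl⁻: pKₐ(HCl) ≈ -7
(CH₃)₂CH–ONO₂ loses NO₃⁻: pKₐ(HNO₃) ≈ -1.3
(CH₃)₂CH–OCHO loses HCOO⁻: pKₐ(HCOOH) ≈ 3.8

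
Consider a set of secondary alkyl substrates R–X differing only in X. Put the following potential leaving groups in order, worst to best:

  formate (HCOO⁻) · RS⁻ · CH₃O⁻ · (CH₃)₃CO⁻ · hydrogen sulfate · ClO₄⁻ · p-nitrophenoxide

(CH₃)₃CO⁻ < CH₃O⁻ < RS⁻ < p-nitrophenoxide < formate (HCOO⁻) < hydrogen sulfate < ClO₄⁻

ClO₄⁻: pKₐ(HClO₄) ≈ -10
hydrogen sulfate: pKₐ(H₂SO₄) ≈ -3
formate (HCOO⁻): pKₐ(HCOOH) ≈ 3.8
p-nitrophenoxide: pKₐ(p-nitrophenol) ≈ 7.2
RS⁻: pKₐ(RSH (a thiol)) ≈ 10.5
CH₃O⁻: pKₐ(CH₃OH) ≈ 15.5
(CH₃)₃CO⁻: pKₐ(t-BuOH) ≈ 18
Reversing gives the worst-to-best order requested.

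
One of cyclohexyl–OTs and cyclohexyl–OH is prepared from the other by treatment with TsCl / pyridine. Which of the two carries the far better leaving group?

cyclohexyl–OTs

From cyclohexyl–OH the departing group would be OH⁻ (pKₐ(H₂O) ≈ 15.7). Strong base; essentially never leaves without prior activation.
From cyclohexyl–OTs the leaving group is OTs⁻ (pKₐ(p-CH₃C₆H₄SO₃H (TsOH)) ≈ -2.8). Resonance-delocalised arenesulfonate.
Treatment with TsCl / pyridine works by converting the hydroxyl into a tosylate, making cyclohexyl–OTs enormously more reactive.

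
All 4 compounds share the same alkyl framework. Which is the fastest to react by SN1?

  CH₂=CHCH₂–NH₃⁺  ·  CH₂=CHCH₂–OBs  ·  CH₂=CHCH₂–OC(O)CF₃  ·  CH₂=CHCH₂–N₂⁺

CH₂=CHCH₂–N₂⁺

Same R in every case — rank the leaving groups.
Rank by basicity of the departing species: weakest base leaves most easily.
CH₂=CHCH₂–N₂⁺ loses N₂: no meaningful conjugate acid; N₂ departs as an exceptionally stable neutral molecule
CH₂=CHCH₂–OBs loses OBs⁻: pKₐ(p-BrC₆H₄SO₃H) ≈ -2.8
CH₂=CHCH₂–OC(O)CF₃ loses CF₃COO⁻: pKₐ(CF₃COOH) ≈ 0.2
CH₂=CHCH₂–NH₃⁺ loses NH₃: pKₐ(NH₄⁺) ≈ 9.2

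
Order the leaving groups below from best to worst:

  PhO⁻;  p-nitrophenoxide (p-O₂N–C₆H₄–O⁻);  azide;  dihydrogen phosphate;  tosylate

tosylate > dihydrogen phosphate > azide > p-nitrophenoxide (p-O₂N–C₆H₄–O⁻) > PhO⁻

Leaving-group ability tracks the stability of the departed species; conjugate-acid pKₐ is the usual yardstick (lower pKₐ → better LG).
tosylate: pKₐ(p-CH₃C₆H₄SO₃H (TsOH)) ≈ -2.8
dihydrogen phosphate: pKₐ(H₃PO₄) ≈ 2.1
azide: pKₐ(HN₃) ≈ 4.7
p-nitrophenoxide (p-O₂N–C₆H₄–O⁻): pKₐ(p-nitrophenol) ≈ 7.2
PhO⁻: pKₐ(C₆H₅OH (phenol)) ≈ 10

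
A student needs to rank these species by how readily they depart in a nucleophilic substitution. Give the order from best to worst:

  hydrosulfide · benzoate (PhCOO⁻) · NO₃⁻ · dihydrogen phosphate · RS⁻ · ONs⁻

ONs⁻: pKₐ(p-O₂NC₆H₄SO₃H) ≈ -3.5 — p-nitro group further stabilises the sulfonate
NO₃⁻: pKₐ(HNO₃) ≈ -1.3
dihydrogen phosphate: pKₐ(H₃PO₄) ≈ 2.1 — moderate base; biological leaving group after further activation
benzoate (PhCOO⁻): pKₐ(C₆H₅COOH) ≈ 4.2 — aryl carboxylate
hydrosulfide: pKₐ(H₂S) ≈ 7 — larger and more polarisable than the oxygen analogue
RS⁻: pKₐ(RSH (a thiol)) ≈ 10.5 — moderately basic; rarely leaves without activation

ONs⁻ > NO₃⁻ > dihydrogen phosphate > benzoate (PhCOO⁻) > hydrosulfide > RS⁻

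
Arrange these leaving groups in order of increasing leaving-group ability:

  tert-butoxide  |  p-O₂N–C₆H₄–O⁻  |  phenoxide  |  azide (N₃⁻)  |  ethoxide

Leaving-group ability tracks the stability of the departed species; conjugate-acid pKₐ is the usual yardstick (lower pKₐ → better LG).
azide (N₃⁻): pKₐ(HN₃) ≈ 4.7
p-O₂N–C₆H₄–O⁻: pKₐ(p-nitrophenol) ≈ 7.2 — nitro group delocalises the charge; the classic chromogenic LG
phenoxide: pKₐ(C₆H₅OH (phenol)) ≈ 10 — resonance into the ring helps, but still a poor LG
ethoxide: pKₐ(CH₃CH₂OH) ≈ 16 — strong base; alkoxides do not leave unassisted
tert-butoxide: pKₐ(t-BuOH) ≈ 18
Listed from poorest to best leaving group as asked.

tert-butoxide < ethoxide < phenoxide < p-O₂N–C₆H₄–O⁻ < azide (N₃⁻)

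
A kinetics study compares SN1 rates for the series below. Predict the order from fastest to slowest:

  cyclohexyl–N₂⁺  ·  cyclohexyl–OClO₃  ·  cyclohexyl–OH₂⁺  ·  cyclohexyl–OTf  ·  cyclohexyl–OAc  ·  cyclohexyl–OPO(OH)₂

cyclohexyl–N₂⁺ > cyclohexyl–OTf > cyclohexyl–OClO₃ > cyclohexyl–OH₂⁺ > cyclohexyl–OPO(OH)₂ > cyclohexyl–OAc

The skeletons are identical, so relative rate is governed entirely by leaving-group ability.
The more stable X⁻ (or X) is on its own — i.e. the weaker a base it is — the better a leaving group it makes.
cyclohexyl–N₂⁺ loses N₂: no meaningful conjugate acid; N₂ departs as an exceptionally stable neutral molecule
cyclohexyl–OTf loses OTf⁻: pKₐ(CF₃SO₃H (triflic acid)) ≈ -14
cyclohexyl–OClO₃ loses ClO₄⁻: pKₐ(HClO₄) ≈ -10
cyclohexyl–OH₂⁺ loses H₂O: pKₐ(H₃O⁺) ≈ -1.7
cyclohexyl–OPO(OH)₂ loses H₂PO₄⁻: pKₐ(H₃PO₄) ≈ 2.1
cyclohexyl–OAc loses AcO⁻: pKₐ(CH₃COOH) ≈ 4.8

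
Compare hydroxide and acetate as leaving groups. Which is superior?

acetate

acetate is the better leaving group.
pKₐ(CH₃COOH) ≈ 4.8 versus pKₐ(H₂O) ≈ 15.7: acetate is the much weaker base.
Resonance-stabilised but still a weak base.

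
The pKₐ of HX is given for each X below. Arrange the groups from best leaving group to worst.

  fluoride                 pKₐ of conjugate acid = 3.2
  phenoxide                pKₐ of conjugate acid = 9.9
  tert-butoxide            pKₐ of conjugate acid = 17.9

Lower conjugate-acid pKₐ ⇒ weaker base ⇒ better leaving group.
Sorting by the given values: fluoride (3.2), phenoxide (9.9), tert-butoxide (17.9).

fluoride > phenoxide > tert-butoxide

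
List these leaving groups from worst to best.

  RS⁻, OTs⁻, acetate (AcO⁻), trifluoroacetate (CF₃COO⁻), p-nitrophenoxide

RS⁻ < p-nitrophenoxide < acetate (AcO⁻) < trifluoroacetate (CF₃COO⁻) < OTs⁻

Rank by basicity of the departing species: weakest base leaves most easily.
OTs⁻: pKₐ(p-CH₃C₆H₄SO₃H (TsOH)) ≈ -2.8
trifluoroacetate (CF₃COO⁻): pKₐ(CF₃COOH) ≈ 0.2
acetate (AcO⁻): pKₐ(CH₃COOH) ≈ 4.8 — resonance-stabilised but still a weak base
p-nitrophenoxide: pKₐ(p-nitrophenol) ≈ 7.2 — nitro group delocalises the charge; the classic chromogenic LG
RS⁻: pKₐ(RSH (a thiol)) ≈ 10.5 — moderately basic; rarely leaves without activation
Reversing gives the worst-to-best order requested.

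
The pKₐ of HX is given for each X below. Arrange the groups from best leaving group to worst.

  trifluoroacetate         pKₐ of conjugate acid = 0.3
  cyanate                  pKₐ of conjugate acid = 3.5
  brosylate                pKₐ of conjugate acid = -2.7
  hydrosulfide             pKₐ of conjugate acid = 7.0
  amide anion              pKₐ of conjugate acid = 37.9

Lower conjugate-acid pKₐ ⇒ weaker base ⇒ better leaving group.
Sorting by the given values: brosylate (-2.7), trifluoroacetate (0.3), cyanate (3.5), hydrosulfide (7.0), amide anion (37.9).

brosylate > trifluoroacetate > cyanate > hydrosulfide > amide anion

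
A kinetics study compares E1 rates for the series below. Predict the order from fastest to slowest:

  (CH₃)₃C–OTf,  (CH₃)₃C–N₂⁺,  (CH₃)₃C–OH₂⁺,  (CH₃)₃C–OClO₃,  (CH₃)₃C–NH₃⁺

Identical carbon frameworks mean the comparison reduces to leaving-group quality.
Leaving-group ability tracks the stability of the departed species; conjugate-acid pKₐ is the usual yardstick (lower pKₐ → better LG).
(CH₃)₃C–N₂⁺ loses N₂: no meaningful conjugate acid; N₂ departs as an exceptionally stable neutral molecule
(CH₃)₃C–OTf loses OTf⁻: pKₐ(CF₃SO₃H (triflic acid)) ≈ -14
(CH₃)₃C–OClO₃ loses ClO₄⁻: pKₐ(HClO₄) ≈ -10
(CH₃)₃C–OH₂⁺ loses H₂O: pKₐ(H₃O⁺) ≈ -1.7
(CH₃)₃C–NH₃⁺ loses NH₃: pKₐ(NH₄⁺) ≈ 9.2

(CH₃)₃C–N₂⁺ > (CH₃)₃C–OTf > (CH₃)₃C–OClO₃ > (CH₃)₃C–OH₂⁺ > (CH₃)₃C–NH₃⁺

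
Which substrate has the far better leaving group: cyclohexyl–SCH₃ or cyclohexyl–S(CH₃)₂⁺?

cyclohexyl–S(CH₃)₂⁺

From cyclohexyl–SCH₃ the departing group would be RS⁻ (pKₐ(RSH (a thiol)) ≈ 10.5). Moderately basic; rarely leaves without activation.
From cyclohexyl–S(CH₃)₂⁺ the leaving group is SR'₂ (pKₐ(R'₂SH⁺) ≈ -7). Neutral; leaves from a sulfonium salt (R–SR'₂⁺).
(In practice cyclohexyl–S(CH₃)₂⁺ is made from cyclohexyl–SCH₃ by S-methylation with CH₃I, allowing neutral dimethyl sulfide, rather than methanethiolate, to depart.)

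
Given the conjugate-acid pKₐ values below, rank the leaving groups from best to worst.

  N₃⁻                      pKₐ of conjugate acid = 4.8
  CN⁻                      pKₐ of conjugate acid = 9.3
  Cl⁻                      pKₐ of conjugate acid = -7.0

Cl⁻ > N₃⁻ > CN⁻

Lower conjugate-acid pKₐ ⇒ weaker base ⇒ better leaving group.
Sorting by the given values: Cl⁻ (-7.0), N₃⁻ (4.8), CN⁻ (9.3).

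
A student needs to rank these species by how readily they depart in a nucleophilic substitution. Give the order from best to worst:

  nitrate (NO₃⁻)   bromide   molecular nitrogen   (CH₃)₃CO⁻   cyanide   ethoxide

molecular nitrogen: no meaningful conjugate acid; N₂ departs as an exceptionally stable neutral molecule
bromide: pKₐ(HBr) ≈ -9
nitrate (NO₃⁻): pKₐ(HNO₃) ≈ -1.3
cyanide: pKₐ(HCN) ≈ 9.2
ethoxide: pKₐ(CH₃CH₂OH) ≈ 16
(CH₃)₃CO⁻: pKₐ(t-BuOH) ≈ 18

molecular nitrogen > bromide > nitrate (NO₃⁻) > cyanide > ethoxide > (CH₃)₃CO⁻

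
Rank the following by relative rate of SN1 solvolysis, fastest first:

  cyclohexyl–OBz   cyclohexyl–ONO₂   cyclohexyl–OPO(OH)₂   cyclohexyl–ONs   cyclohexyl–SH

cyclohexyl–ONs > cyclohexyl–ONO₂ > cyclohexyl–OPO(OH)₂ > cyclohexyl–OBz > cyclohexyl–SH

Identical carbon frameworks mean the comparison reduces to leaving-group quality.
Leaving-group ability tracks the stability of the departed species; conjugate-acid pKₐ is the usual yardstick (lower pKₐ → better LG).
cyclohexyl–ONs loses ONs⁻: pKₐ(p-O₂NC₆H₄SO₃H) ≈ -3.5
cyclohexyl–ONO₂ loses NO₃⁻: pKₐ(HNO₃) ≈ -1.3
cyclohexyl–OPO(OH)₂ loses H₂PO₄⁻: pKₐ(H₃PO₄) ≈ 2.1
cyclohexyl–OBz loses PhCOO⁻: pKₐ(C₆H₅COOH) ≈ 4.2
cyclohexyl–SH loses HS⁻: pKₐ(H₂S) ≈ 7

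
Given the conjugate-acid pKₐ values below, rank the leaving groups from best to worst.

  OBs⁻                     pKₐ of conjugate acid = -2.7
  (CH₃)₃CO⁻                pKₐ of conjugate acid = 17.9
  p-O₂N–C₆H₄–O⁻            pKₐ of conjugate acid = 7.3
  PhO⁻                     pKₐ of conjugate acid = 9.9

Lower conjugate-acid pKₐ ⇒ weaker base ⇒ better leaving group.
Sorting by the given values: OBs⁻ (-2.7), p-O₂N–C₆H₄–O⁻ (7.3), PhO⁻ (9.9), (CH₃)₃CO⁻ (17.9).

OBs⁻ > p-O₂N–C₆H₄–O⁻ > PhO⁻ > (CH₃)₃CO⁻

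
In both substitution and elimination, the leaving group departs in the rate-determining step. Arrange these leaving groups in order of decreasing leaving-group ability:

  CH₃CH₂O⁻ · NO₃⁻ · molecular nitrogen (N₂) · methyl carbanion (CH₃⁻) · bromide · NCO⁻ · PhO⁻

molecular nitrogen (N₂): no meaningful conjugate acid; N₂ departs as an exceptionally stable neutral molecule
bromide: pKₐ(HBr) ≈ -9
NO₃⁻: pKₐ(HNO₃) ≈ -1.3 — resonance-delocalised over three oxygens
NCO⁻: pKₐ(HOCN) ≈ 3.5 — resonance between N and O
PhO⁻: pKₐ(C₆H₅OH (phenol)) ≈ 10 — resonance into the ring helps, but still a poor LG
CH₃CH₂O⁻: pKₐ(CH₃CH₂OH) ≈ 16
methyl carbanion (CH₃⁻): pKₐ(CH₄) ≈ 48 — unstabilised carbanion; the worst conceivable leaving group

molecular nitrogen (N₂) > bromide > NO₃⁻ > NCO⁻ > PhO⁻ > CH₃CH₂O⁻ > methyl carbanion (CH₃⁻)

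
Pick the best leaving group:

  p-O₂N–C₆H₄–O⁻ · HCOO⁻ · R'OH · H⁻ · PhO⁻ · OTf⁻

OTf⁻

Leaving-group ability tracks the stability of the departed species; conjugate-acid pKₐ is the usual yardstick (lower pKₐ → better LG).
OTf⁻: pKₐ(CF₃SO₃H (triflic acid)) ≈ -14
R'OH: pKₐ(R'OH₂⁺) ≈ -2.4
HCOO⁻: pKₐ(HCOOH) ≈ 3.8
p-O₂N–C₆H₄–O⁻: pKₐ(p-nitrophenol) ≈ 7.2
PhO⁻: pKₐ(C₆H₅OH (phenol)) ≈ 10
H⁻: pKₐ(H₂) ≈ 36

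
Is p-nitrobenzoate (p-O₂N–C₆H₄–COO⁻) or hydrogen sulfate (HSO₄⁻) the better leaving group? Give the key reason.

hydrogen sulfate (HSO₄⁻) is the better leaving group.
pKₐ(H₂SO₄) ≈ -3 versus pKₐ(p-nitrobenzoic acid) ≈ 3.4: hydrogen sulfate (HSO₄⁻) is the much weaker base.
Conjugate base of a strong mineral acid.

hydrogen sulfate (HSO₄⁻)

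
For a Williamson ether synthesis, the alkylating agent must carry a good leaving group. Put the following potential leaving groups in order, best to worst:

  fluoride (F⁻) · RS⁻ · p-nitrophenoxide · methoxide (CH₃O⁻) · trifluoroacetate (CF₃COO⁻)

trifluoroacetate (CF₃COO⁻): pKₐ(CF₃COOH) ≈ 0.2
fluoride (F⁻): pKₐ(HF) ≈ 3.2
p-nitrophenoxide: pKₐ(p-nitrophenol) ≈ 7.2
RS⁻: pKₐ(RSH (a thiol)) ≈ 10.5
methoxide (CH₃O⁻): pKₐ(CH₃OH) ≈ 15.5

trifluoroacetate (CF₃COO⁻) > fluoride (F⁻) > p-nitrophenoxide > RS⁻ > methoxide (CH₃O⁻)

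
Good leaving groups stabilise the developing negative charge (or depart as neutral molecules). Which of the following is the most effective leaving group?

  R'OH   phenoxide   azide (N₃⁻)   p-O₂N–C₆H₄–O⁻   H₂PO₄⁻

R'OH

R'OH: pKₐ(R'OH₂⁺) ≈ -2.4
H₂PO₄⁻: pKₐ(H₃PO₄) ≈ 2.1
azide (N₃⁻): pKₐ(HN₃) ≈ 4.7
p-O₂N–C₆H₄–O⁻: pKₐ(p-nitrophenol) ≈ 7.2
phenoxide: pKₐ(C₆H₅OH (phenol)) ≈ 10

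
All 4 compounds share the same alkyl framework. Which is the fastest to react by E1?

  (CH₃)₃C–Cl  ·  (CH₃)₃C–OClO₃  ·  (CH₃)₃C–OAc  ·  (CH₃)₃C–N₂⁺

(CH₃)₃C–N₂⁺

The skeletons are identical, so relative rate is governed entirely by leaving-group ability.
Leaving-group ability tracks the stability of the departed species; conjugate-acid pKₐ is the usual yardstick (lower pKₐ → better LG).
(CH₃)₃C–N₂⁺ loses N₂: no meaningful conjugate acid; N₂ departs as an exceptionally stable neutral molecule
(CH₃)₃C–OClO₃ loses ClO₄⁻: pKₐ(HClO₄) ≈ -10
(CH₃)₃C–Cl loses Cl⁻: pKₐ(HCl) ≈ -7
(CH₃)₃C–OAc loses AcO⁻: pKₐ(CH₃COOH) ≈ 4.8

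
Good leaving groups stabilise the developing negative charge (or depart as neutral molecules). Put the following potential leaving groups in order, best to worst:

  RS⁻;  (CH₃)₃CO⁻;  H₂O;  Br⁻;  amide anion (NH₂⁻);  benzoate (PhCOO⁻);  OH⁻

A good leaving group is a weak base: the lower the pKₐ of its conjugate acid, the more readily it departs.
Br⁻: pKₐ(HBr) ≈ -9 — weak base; good leaving group
H₂O: pKₐ(H₃O⁺) ≈ -1.7
benzoate (PhCOO⁻): pKₐ(C₆H₅COOH) ≈ 4.2
RS⁻: pKₐ(RSH (a thiol)) ≈ 10.5
OH⁻: pKₐ(H₂O) ≈ 15.7 — strong base; essentially never leaves without prior activation
(CH₃)₃CO⁻: pKₐ(t-BuOH) ≈ 18 — bulky, strongly basic alkoxide
amide anion (NH₂⁻): pKₐ(NH₃) ≈ 38 — extremely strong base; never a leaving group

Br⁻ > H₂O > benzoate (PhCOO⁻) > RS⁻ > OH⁻ > (CH₃)₃CO⁻ > amide anion (NH₂⁻)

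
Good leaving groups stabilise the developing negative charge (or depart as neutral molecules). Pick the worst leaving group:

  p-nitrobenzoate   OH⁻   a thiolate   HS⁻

p-nitrobenzoate: pKₐ(p-nitrobenzoic acid) ≈ 3.4
HS⁻: pKₐ(H₂S) ≈ 7
a thiolate: pKₐ(RSH (a thiol)) ≈ 10.5
OH⁻: pKₐ(H₂O) ≈ 15.7

OH⁻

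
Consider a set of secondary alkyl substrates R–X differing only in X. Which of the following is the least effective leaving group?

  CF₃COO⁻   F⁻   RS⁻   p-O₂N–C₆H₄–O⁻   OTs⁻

RS⁻

Leaving-group ability tracks the stability of the departed species; conjugate-acid pKₐ is the usual yardstick (lower pKₐ → better LG).
OTs⁻: pKₐ(p-CH₃C₆H₄SO₃H (TsOH)) ≈ -2.8
CF₃COO⁻: pKₐ(CF₃COOH) ≈ 0.2
F⁻: pKₐ(HF) ≈ 3.2
p-O₂N–C₆H₄–O⁻: pKₐ(p-nitrophenol) ≈ 7.2
RS⁻: pKₐ(RSH (a thiol)) ≈ 10.5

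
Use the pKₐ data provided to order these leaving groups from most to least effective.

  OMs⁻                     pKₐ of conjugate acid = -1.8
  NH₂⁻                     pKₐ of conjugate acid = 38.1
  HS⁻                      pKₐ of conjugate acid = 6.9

Lower conjugate-acid pKₐ ⇒ weaker base ⇒ better leaving group.
Sorting by the given values: OMs⁻ (-1.8), HS⁻ (6.9), NH₂⁻ (38.1).

OMs⁻ > HS⁻ > NH₂⁻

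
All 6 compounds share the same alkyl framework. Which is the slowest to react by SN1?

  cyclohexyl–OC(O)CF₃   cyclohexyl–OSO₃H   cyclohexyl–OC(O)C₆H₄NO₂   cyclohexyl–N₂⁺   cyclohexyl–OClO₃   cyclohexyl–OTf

Same R in every case — rank the leaving groups.
The more stable X⁻ (or X) is on its own — i.e. the weaker a base it is — the better a leaving group it makes.
cyclohexyl–N₂⁺ loses N₂: no meaningful conjugate acid; N₂ departs as an exceptionally stable neutral molecule
cyclohexyl–OTf loses OTf⁻: pKₐ(CF₃SO₃H (triflic acid)) ≈ -14
cyclohexyl–OClO₃ loses ClO₄⁻: pKₐ(HClO₄) ≈ -10
cyclohexyl–OSO₃H loses HSO₄⁻: pKₐ(H₂SO₄) ≈ -3
cyclohexyl–OC(O)CF₃ loses CF₃COO⁻: pKₐ(CF₃COOH) ≈ 0.2
cyclohexyl–OC(O)C₆H₄NO₂ loses p-O₂N–C₆H₄–COO⁻: pKₐ(p-nitrobenzoic acid) ≈ 3.4

cyclohexyl–OC(O)C₆H₄NO₂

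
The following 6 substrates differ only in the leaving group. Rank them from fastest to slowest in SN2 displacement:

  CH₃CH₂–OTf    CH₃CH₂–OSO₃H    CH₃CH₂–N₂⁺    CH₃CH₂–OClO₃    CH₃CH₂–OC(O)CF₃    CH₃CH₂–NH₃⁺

The skeletons are identical, so relative rate is governed entirely by leaving-group ability.
The more stable X⁻ (or X) is on its own — i.e. the weaker a base it is — the better a leaving group it makes.
CH₃CH₂–N₂⁺ loses N₂: no meaningful conjugate acid; N₂ departs as an exceptionally stable neutral molecule
CH₃CH₂–OTf loses OTf⁻: pKₐ(CF₃SO₃H (triflic acid)) ≈ -14
CH₃CH₂–OClO₃ loses ClO₄⁻: pKₐ(HClO₄) ≈ -10
CH₃CH₂–OSO₃H loses HSO₄⁻: pKₐ(H₂SO₄) ≈ -3
CH₃CH₂–OC(O)CF₃ loses CF₃COO⁻: pKₐ(CF₃COOH) ≈ 0.2
CH₃CH₂–NH₃⁺ loses NH₃: pKₐ(NH₄⁺) ≈ 9.2

CH₃CH₂–N₂⁺ > CH₃CH₂–OTf > CH₃CH₂–OClO₃ > CH₃CH₂–OSO₃H > CH₃CH₂–OC(O)CF₃ > CH₃CH₂–NH₃⁺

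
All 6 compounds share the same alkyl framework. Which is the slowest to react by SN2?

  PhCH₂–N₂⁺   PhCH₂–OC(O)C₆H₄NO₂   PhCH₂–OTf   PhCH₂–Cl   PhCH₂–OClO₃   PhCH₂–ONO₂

Identical carbon frameworks mean the comparison reduces to leaving-group quality.
A good leaving group is a weak base: the lower the pKₐ of its conjugate acid, the more readily it departs.
PhCH₂–N₂⁺ loses N₂: no meaningful conjugate acid; N₂ departs as an exceptionally stable neutral molecule
PhCH₂–OTf loses OTf⁻: pKₐ(CF₃SO₃H (triflic acid)) ≈ -14
PhCH₂–OClO₃ loses ClO₄⁻: pKₐ(HClO₄) ≈ -10
PhCH₂–Cl loses Cl⁻: pKₐ(HCl) ≈ -7
PhCH₂–ONO₂ loses NO₃⁻: pKₐ(HNO₃) ≈ -1.3
PhCH₂–OC(O)C₆H₄NO₂ loses p-O₂N–C₆H₄–COO⁻: pKₐ(p-nitrobenzoic acid) ≈ 3.4

PhCH₂–OC(O)C₆H₄NO₂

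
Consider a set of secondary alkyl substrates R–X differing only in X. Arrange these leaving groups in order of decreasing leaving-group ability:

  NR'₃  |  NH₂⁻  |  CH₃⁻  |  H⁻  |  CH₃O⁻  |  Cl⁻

The more stable X⁻ (or X) is on its own — i.e. the weaker a base it is — the better a leaving group it makes.
Cl⁻: pKₐ(HCl) ≈ -7
NR'₃: pKₐ(R'₃NH⁺) ≈ 10.7
CH₃O⁻: pKₐ(CH₃OH) ≈ 15.5
H⁻: pKₐ(H₂) ≈ 36
NH₂⁻: pKₐ(NH₃) ≈ 38
CH₃⁻: pKₐ(CH₄) ≈ 48

Cl⁻ > NR'₃ > CH₃O⁻ > H⁻ > NH₂⁻ > CH₃⁻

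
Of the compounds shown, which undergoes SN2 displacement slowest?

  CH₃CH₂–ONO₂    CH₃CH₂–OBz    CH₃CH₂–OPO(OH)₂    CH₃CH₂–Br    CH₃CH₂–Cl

Identical carbon frameworks mean the comparison reduces to leaving-group quality.
The more stable X⁻ (or X) is on its own — i.e. the weaker a base it is — the better a leaving group it makes.
CH₃CH₂–Br loses Br⁻: pKₐ(HBr) ≈ -9
CH₃CH₂–Cl loses Cl⁻: pKₐ(HCl) ≈ -7
CH₃CH₂–ONO₂ loses NO₃⁻: pKₐ(HNO₃) ≈ -1.3
CH₃CH₂–OPO(OH)₂ loses H₂PO₄⁻: pKₐ(H₃PO₄) ≈ 2.1
CH₃CH₂–OBz loses PhCOO⁻: pKₐ(C₆H₅COOH) ≈ 4.2

CH₃CH₂–OBz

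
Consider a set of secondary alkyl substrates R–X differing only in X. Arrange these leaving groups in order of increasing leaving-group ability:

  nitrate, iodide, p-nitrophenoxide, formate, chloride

p-nitrophenoxide < formate < nitrate < chloride < iodide

A good leaving group is a weak base: the lower the pKₐ of its conjugate acid, the more readily it departs.
iodide: pKₐ(HI) ≈ -10 — large, highly polarisable; very weak base
chloride: pKₐ(HCl) ≈ -7 — moderately weak base
nitrate: pKₐ(HNO₃) ≈ -1.3 — resonance-delocalised over three oxygens
formate: pKₐ(HCOOH) ≈ 3.8 — resonance-stabilised carboxylate
p-nitrophenoxide: pKₐ(p-nitrophenol) ≈ 7.2 — nitro group delocalises the charge; the classic chromogenic LG
Reversing gives the worst-to-best order requested.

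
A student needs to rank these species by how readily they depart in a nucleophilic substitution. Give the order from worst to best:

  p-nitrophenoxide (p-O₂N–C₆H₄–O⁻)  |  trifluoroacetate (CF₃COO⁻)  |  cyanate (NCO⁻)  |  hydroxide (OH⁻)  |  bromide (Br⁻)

bromide (Br⁻): pKₐ(HBr) ≈ -9
trifluoroacetate (CF₃COO⁻): pKₐ(CF₃COOH) ≈ 0.2
cyanate (NCO⁻): pKₐ(HOCN) ≈ 3.5
p-nitrophenoxide (p-O₂N–C₆H₄–O⁻): pKₐ(p-nitrophenol) ≈ 7.2
hydroxide (OH⁻): pKₐ(H₂O) ≈ 15.7
Reversing gives the worst-to-best order requested.

hydroxide (OH⁻) < p-nitrophenoxide (p-O₂N–C₆H₄–O⁻) < cyanate (NCO⁻) < trifluoroacetate (CF₃COO⁻) < bromide (Br⁻)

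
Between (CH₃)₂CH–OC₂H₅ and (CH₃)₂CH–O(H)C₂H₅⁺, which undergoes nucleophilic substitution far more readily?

(CH₃)₂CH–O(H)C₂H₅⁺

From (CH₃)₂CH–OC₂H₅ the departing group would be CH₃CH₂O⁻ (pKₐ(CH₃CH₂OH) ≈ 16). Strong base; alkoxides do not leave unassisted.
From (CH₃)₂CH–O(H)C₂H₅⁺ the leaving group is R'OH (pKₐ(R'OH₂⁺) ≈ -2.4). Neutral; leaves from a protonated ether (an oxonium ion, R–O(H)R'⁺).
(In practice (CH₃)₂CH–O(H)C₂H₅⁺ is made from (CH₃)₂CH–OC₂H₅ by protonation with concentrated HBr, allowing neutral ethanol, rather than ethoxide, to depart.)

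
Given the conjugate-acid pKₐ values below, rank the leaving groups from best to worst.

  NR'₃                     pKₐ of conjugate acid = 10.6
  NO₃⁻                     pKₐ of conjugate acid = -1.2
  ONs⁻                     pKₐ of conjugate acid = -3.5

Lower conjugate-acid pKₐ ⇒ weaker base ⇒ better leaving group.
Sorting by the given values: ONs⁻ (-3.5), NO₃⁻ (-1.2), NR'₃ (10.6).

ONs⁻ > NO₃⁻ > NR'₃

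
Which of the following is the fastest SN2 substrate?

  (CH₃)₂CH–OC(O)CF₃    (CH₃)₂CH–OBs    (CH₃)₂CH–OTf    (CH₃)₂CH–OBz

(CH₃)₂CH–OTf

The skeletons are identical, so relative rate is governed entirely by leaving-group ability.
Leaving-group ability tracks the stability of the departed species; conjugate-acid pKₐ is the usual yardstick (lower pKₐ → better LG).
(CH₃)₂CH–OTf loses OTf⁻: pKₐ(CF₃SO₃H (triflic acid)) ≈ -14
(CH₃)₂CH–OBs loses OBs⁻: pKₐ(p-BrC₆H₄SO₃H) ≈ -2.8
(CH₃)₂CH–OC(O)CF₃ loses CF₃COO⁻: pKₐ(CF₃COOH) ≈ 0.2
(CH₃)₂CH–OBz loses PhCOO⁻: pKₐ(C₆H₅COOH) ≈ 4.2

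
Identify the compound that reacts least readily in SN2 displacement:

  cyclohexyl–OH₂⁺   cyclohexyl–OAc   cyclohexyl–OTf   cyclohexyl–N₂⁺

Same R in every case — rank the leaving groups.
Leaving-group ability tracks the stability of the departed species; conjugate-acid pKₐ is the usual yardstick (lower pKₐ → better LG).
cyclohexyl–N₂⁺ loses N₂: no meaningful conjugate acid; N₂ departs as an exceptionally stable neutral molecule
cyclohexyl–OTf loses OTf⁻: pKₐ(CF₃SO₃H (triflic acid)) ≈ -14
cyclohexyl–OH₂⁺ loses H₂O: pKₐ(H₃O⁺) ≈ -1.7
cyclohexyl–OAc loses AcO⁻: pKₐ(CH₃COOH) ≈ 4.8

cyclohexyl–OAc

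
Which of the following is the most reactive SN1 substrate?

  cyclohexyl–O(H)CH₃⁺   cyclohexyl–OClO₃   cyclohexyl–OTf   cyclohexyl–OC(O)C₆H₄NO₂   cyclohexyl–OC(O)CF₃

cyclohexyl–OTf

With the same alkyl group throughout, only the leaving group differentiates the rates.
Leaving-group ability tracks the stability of the departed species; conjugate-acid pKₐ is the usual yardstick (lower pKₐ → better LG).
cyclohexyl–OTf loses OTf⁻: pKₐ(CF₃SO₃H (triflic acid)) ≈ -14
cyclohexyl–OClO₃ loses ClO₄⁻: pKₐ(HClO₄) ≈ -10
cyclohexyl–O(H)CH₃⁺ loses R'OH: pKₐ(R'OH₂⁺) ≈ -2.4
cyclohexyl–OC(O)CF₃ loses CF₃COO⁻: pKₐ(CF₃COOH) ≈ 0.2
cyclohexyl–OC(O)C₆H₄NO₂ loses p-O₂N–C₆H₄–COO⁻: pKₐ(p-nitrobenzoic acid) ≈ 3.4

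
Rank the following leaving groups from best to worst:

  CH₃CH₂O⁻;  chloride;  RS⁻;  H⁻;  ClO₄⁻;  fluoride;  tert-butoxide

Leaving-group ability tracks the stability of the departed species; conjugate-acid pKₐ is the usual yardstick (lower pKₐ → better LG).
ClO₄⁻: pKₐ(HClO₄) ≈ -10
chloride: pKₐ(HCl) ≈ -7
fluoride: pKₐ(HF) ≈ 3.2
RS⁻: pKₐ(RSH (a thiol)) ≈ 10.5
CH₃CH₂O⁻: pKₐ(CH₃CH₂OH) ≈ 16
tert-butoxide: pKₐ(t-BuOH) ≈ 18
H⁻: pKₐ(H₂) ≈ 36

ClO₄⁻ > chloride > fluoride > RS⁻ > CH₃CH₂O⁻ > tert-butoxide > H⁻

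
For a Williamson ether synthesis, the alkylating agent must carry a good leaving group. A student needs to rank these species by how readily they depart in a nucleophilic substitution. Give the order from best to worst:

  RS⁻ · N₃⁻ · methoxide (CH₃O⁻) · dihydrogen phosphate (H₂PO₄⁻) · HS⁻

A good leaving group is a weak base: the lower the pKₐ of its conjugate acid, the more readily it departs.
dihydrogen phosphate (H₂PO₄⁻): pKₐ(H₃PO₄) ≈ 2.1
N₃⁻: pKₐ(HN₃) ≈ 4.7 — linear, resonance-stabilised
HS⁻: pKₐ(H₂S) ≈ 7 — larger and more polarisable than the oxygen analogue
RS⁻: pKₐ(RSH (a thiol)) ≈ 10.5 — moderately basic; rarely leaves without activation
methoxide (CH₃O⁻): pKₐ(CH₃OH) ≈ 15.5 — strong base; alkoxides do not leave unassisted

dihydrogen phosphate (H₂PO₄⁻) > N₃⁻ > HS⁻ > RS⁻ > methoxide (CH₃O⁻)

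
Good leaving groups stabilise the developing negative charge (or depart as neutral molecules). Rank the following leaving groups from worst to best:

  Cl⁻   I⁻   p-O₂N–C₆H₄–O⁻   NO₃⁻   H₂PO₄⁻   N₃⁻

I⁻: pKₐ(HI) ≈ -10 — large, highly polarisable; very weak base
Cl⁻: pKₐ(HCl) ≈ -7 — moderately weak base
NO₃⁻: pKₐ(HNO₃) ≈ -1.3 — resonance-delocalised over three oxygens
H₂PO₄⁻: pKₐ(H₃PO₄) ≈ 2.1
N₃⁻: pKₐ(HN₃) ≈ 4.7
p-O₂N–C₆H₄–O⁻: pKₐ(p-nitrophenol) ≈ 7.2 — nitro group delocalises the charge; the classic chromogenic LG
Listed from poorest to best leaving group as asked.

p-O₂N–C₆H₄–O⁻ < N₃⁻ < H₂PO₄⁻ < NO₃⁻ < Cl⁻ < I⁻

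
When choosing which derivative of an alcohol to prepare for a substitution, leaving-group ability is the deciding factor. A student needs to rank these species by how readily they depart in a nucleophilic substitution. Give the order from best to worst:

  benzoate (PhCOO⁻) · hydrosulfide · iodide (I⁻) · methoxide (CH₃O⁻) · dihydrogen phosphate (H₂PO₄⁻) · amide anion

iodide (I⁻) > dihydrogen phosphate (H₂PO₄⁻) > benzoate (PhCOO⁻) > hydrosulfide > methoxide (CH₃O⁻) > amide anion

Rank by basicity of the departing species: weakest base leaves most easily.
iodide (I⁻): pKₐ(HI) ≈ -10
dihydrogen phosphate (H₂PO₄⁻): pKₐ(H₃PO₄) ≈ 2.1
benzoate (PhCOO⁻): pKₐ(C₆H₅COOH) ≈ 4.2
hydrosulfide: pKₐ(H₂S) ≈ 7
methoxide (CH₃O⁻): pKₐ(CH₃OH) ≈ 15.5
amide anion: pKₐ(NH₃) ≈ 38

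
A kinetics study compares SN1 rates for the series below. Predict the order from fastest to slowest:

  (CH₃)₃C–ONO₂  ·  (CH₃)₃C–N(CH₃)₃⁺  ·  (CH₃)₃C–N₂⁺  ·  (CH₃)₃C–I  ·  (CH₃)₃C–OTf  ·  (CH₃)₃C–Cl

With the same alkyl group throughout, only the leaving group differentiates the rates.
Leaving-group ability tracks the stability of the departed species; conjugate-acid pKₐ is the usual yardstick (lower pKₐ → better LG).
(CH₃)₃C–N₂⁺ loses N₂: no meaningful conjugate acid; N₂ departs as an exceptionally stable neutral molecule
(CH₃)₃C–OTf loses OTf⁻: pKₐ(CF₃SO₃H (triflic acid)) ≈ -14
(CH₃)₃C–I loses I⁻: pKₐ(HI) ≈ -10
(CH₃)₃C–Cl loses Cl⁻: pKₐ(HCl) ≈ -7
(CH₃)₃C–ONO₂ loses NO₃⁻: pKₐ(HNO₃) ≈ -1.3
(CH₃)₃C–N(CH₃)₃⁺ loses NR'₃: pKₐ(R'₃NH⁺) ≈ 10.7

(CH₃)₃C–N₂⁺ > (CH₃)₃C–OTf > (CH₃)₃C–I > (CH₃)₃C–Cl > (CH₃)₃C–ONO₂ > (CH₃)₃C–N(CH₃)₃⁺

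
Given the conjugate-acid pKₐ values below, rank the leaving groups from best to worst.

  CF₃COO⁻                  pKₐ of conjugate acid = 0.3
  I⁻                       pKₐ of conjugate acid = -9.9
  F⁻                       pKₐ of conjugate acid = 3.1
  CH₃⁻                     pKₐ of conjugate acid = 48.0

I⁻ > CF₃COO⁻ > F⁻ > CH₃⁻

Lower conjugate-acid pKₐ ⇒ weaker base ⇒ better leaving group.
Sorting by the given values: I⁻ (-9.9), CF₃COO⁻ (0.3), F⁻ (3.1), CH₃⁻ (48.0).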